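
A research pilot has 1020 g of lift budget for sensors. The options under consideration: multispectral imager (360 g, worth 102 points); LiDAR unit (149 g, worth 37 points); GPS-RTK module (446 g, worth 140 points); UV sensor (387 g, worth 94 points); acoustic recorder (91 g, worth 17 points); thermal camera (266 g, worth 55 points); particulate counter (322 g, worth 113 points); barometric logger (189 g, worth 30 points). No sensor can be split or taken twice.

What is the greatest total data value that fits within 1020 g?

Taking LiDAR unit + GPS-RTK module + acoustic recorder + particulate counter: 1008 g used, 307 in data value.

307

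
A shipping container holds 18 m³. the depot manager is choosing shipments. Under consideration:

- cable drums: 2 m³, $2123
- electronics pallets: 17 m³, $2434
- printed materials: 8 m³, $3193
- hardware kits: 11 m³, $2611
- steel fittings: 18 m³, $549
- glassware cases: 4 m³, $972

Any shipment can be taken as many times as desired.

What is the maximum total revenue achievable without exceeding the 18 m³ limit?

19107

Ranking by ratio (revenue/m³): cable drums 1061.50, printed materials 399.12, glassware cases 243.00, hardware kits 237.36.
The ratio ordering already packs tightly: 9×cable drums, 18 m³, 19107.
Every other selection either busts 18 m³ or fails to beat 19107.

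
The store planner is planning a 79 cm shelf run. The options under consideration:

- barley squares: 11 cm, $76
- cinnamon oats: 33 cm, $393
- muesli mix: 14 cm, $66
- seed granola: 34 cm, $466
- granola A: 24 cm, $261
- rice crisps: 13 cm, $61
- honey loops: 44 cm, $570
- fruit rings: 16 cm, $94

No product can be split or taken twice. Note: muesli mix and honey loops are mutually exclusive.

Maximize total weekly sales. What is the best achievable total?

The ratio ordering already packs tightly: seed granola + honey loops, 78 cm, 1036.

1036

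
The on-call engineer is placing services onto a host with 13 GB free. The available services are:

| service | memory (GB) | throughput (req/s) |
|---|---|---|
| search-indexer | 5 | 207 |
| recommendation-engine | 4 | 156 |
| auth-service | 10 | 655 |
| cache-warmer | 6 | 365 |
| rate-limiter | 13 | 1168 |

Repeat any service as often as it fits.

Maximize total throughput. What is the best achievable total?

Ranking by ratio (throughput/GB): rate-limiter 89.85, auth-service 65.50, cache-warmer 60.83.
Taking rate-limiter: 13 GB used, 1168 in throughput.
No other feasible combination exceeds 1168.

1168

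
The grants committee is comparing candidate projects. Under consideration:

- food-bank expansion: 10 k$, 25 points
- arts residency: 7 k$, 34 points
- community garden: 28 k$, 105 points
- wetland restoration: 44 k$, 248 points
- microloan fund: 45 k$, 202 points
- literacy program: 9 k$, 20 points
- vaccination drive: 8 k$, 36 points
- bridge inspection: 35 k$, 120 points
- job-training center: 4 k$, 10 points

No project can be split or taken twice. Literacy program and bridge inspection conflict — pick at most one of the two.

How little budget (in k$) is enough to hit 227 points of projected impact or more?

44

Minimise k$ subject to total projected impact ≥ 227.
wetland restoration: 248 projected impact at 44 k$.
Any bundle with less than 44 k$ falls short of 227.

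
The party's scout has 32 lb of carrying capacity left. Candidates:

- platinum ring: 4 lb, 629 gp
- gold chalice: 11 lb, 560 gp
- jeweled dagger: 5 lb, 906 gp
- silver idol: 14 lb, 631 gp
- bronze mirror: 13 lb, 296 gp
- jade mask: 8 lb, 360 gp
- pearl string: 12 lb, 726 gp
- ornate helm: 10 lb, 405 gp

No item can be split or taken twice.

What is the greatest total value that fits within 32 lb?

2821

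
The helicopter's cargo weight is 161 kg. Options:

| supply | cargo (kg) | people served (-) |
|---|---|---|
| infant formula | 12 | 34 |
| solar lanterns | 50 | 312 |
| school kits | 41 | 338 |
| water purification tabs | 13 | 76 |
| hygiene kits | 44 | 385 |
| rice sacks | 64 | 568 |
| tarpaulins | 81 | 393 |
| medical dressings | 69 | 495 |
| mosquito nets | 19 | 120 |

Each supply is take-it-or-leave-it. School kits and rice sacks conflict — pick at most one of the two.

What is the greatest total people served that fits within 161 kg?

1265

Taking solar lanterns + hygiene kits + rice sacks: 158 kg used, 1265 in people served.
The spare 3 kg is too small for any remaining supply, and no feasible exchange beats 1265.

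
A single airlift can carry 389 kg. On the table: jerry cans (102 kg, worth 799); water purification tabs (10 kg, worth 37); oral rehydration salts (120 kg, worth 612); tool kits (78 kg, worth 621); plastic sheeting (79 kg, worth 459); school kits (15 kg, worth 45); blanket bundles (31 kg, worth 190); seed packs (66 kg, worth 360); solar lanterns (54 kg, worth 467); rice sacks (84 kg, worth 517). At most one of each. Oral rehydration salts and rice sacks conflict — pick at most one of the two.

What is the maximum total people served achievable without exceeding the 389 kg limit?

2764

Taking the top-ratio supplies first gives jerry cans + water purification tabs + tool kits + school kits + blanket bundles + solar lanterns + rice sacks for 2676 (374 kg).
Replace water purification tabs and school kits and blanket bundles with seed packs: the trade gains 88 net, giving 2764 at 384 kg.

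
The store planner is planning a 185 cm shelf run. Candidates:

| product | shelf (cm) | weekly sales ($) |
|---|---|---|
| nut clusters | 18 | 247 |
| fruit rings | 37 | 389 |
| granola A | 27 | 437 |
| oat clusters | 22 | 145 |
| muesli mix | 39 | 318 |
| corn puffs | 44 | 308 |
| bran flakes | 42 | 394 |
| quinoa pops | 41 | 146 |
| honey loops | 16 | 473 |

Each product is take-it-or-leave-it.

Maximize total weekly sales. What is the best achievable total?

2258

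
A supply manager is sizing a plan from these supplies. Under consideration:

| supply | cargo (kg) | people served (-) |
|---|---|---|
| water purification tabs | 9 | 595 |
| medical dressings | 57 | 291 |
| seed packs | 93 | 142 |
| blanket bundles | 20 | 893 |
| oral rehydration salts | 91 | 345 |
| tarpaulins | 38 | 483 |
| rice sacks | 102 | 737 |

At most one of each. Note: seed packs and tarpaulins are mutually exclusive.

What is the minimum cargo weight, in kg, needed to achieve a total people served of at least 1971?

67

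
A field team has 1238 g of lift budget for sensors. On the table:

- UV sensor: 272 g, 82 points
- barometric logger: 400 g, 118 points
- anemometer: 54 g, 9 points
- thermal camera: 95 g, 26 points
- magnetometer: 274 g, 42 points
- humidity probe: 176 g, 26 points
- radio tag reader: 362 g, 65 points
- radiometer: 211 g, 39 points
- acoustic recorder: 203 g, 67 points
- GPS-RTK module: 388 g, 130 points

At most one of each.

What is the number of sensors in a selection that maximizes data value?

5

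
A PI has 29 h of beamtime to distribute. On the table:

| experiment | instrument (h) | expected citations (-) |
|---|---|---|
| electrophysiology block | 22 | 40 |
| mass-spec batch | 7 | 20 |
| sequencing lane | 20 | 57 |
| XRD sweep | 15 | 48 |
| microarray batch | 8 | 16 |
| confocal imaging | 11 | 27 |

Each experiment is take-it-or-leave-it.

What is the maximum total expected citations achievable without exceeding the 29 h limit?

A density-first pass picks mass-spec batch + XRD sweep — 68 at 22 h.
The 15 h tied up in XRD sweep is better spent on sequencing lane — total rises to 77 (27 h).
Runner-up XRD sweep + confocal imaging tops out at 75.

77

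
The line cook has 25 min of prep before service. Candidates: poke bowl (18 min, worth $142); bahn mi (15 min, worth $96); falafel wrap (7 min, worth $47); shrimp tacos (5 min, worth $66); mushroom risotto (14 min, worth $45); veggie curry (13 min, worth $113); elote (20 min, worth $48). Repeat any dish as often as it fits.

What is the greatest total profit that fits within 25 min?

330

Density check — shrimp tacos 13.20, veggie curry 8.69, poke bowl 7.89 are the best per min.
5×shrimp tacos uses 25 of the 25 min and totals 330.
Nothing else within 25 min beats 330.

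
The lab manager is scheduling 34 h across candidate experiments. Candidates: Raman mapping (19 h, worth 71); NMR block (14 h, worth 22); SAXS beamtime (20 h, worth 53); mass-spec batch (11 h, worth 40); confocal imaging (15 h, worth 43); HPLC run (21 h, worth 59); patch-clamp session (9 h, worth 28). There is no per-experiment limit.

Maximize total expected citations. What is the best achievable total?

120

By expected citations per h: Raman mapping 3.74, mass-spec batch 3.64, patch-clamp session 3.11, confocal imaging 2.87 lead.
Greedy by ratio would take Raman mapping + mass-spec batch: 30 h used, total 111.
The 19 h tied up in Raman mapping is better spent on 2×mass-spec batch — total rises to 120 (33 h).
The spare 1 h is too small for any remaining experiment, and no exchange beats 120.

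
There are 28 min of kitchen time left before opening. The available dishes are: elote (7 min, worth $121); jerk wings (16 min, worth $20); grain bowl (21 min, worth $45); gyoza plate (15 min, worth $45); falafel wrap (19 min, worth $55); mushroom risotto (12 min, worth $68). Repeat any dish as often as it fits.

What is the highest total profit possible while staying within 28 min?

484

Best packing: 4×elote — 28 min, 484 total.
That's the maximum — no swap from here does better than 484.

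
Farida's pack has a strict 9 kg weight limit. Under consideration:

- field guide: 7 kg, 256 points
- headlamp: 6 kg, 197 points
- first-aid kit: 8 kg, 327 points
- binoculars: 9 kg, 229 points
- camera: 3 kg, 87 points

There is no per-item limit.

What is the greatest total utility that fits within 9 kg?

327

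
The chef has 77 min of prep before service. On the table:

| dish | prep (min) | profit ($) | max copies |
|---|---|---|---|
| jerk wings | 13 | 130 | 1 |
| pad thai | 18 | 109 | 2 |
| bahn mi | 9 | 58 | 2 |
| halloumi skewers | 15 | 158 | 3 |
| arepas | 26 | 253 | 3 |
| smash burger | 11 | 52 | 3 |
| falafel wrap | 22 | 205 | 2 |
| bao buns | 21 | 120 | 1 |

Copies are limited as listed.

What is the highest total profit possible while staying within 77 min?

746

A density-first pass picks jerk wings + 2×bahn mi + 3×halloumi skewers — 720 at 76 min.
The 48 min tied up in 2×bahn mi and 2×halloumi skewers is better spent on arepas + falafel wrap — total rises to 746 (76 min).
No other feasible combination exceeds 746.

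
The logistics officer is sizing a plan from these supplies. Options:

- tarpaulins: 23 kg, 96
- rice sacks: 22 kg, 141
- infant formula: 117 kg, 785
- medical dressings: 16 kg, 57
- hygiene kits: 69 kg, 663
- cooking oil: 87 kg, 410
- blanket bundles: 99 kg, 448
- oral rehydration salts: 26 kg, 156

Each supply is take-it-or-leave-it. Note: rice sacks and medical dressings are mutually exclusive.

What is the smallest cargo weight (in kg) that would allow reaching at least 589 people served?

Look for the lowest-cargo combination reaching 589.
Taking hygiene kits gives 663 (≥ 589) for 69 kg.
No combination under 69 kg hits 589.

69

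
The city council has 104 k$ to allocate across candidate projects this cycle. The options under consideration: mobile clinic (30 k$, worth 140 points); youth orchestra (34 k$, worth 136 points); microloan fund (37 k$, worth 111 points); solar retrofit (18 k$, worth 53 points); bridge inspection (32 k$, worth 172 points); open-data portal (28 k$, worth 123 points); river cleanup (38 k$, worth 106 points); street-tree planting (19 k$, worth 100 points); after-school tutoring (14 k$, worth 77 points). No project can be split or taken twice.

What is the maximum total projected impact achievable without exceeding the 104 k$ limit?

512

A density-first pass picks mobile clinic + bridge inspection + street-tree planting + after-school tutoring — 489 at 95 k$.
Replace street-tree planting with open-data portal: the trade gains 23 net, giving 512 at 104 k$.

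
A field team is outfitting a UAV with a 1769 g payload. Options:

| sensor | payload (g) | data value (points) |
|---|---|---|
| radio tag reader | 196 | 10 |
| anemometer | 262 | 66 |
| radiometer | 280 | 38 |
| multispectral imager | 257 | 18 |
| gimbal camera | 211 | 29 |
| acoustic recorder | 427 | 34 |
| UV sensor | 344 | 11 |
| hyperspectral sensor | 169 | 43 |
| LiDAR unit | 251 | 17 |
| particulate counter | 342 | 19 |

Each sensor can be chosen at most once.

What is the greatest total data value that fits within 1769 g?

A density-first pass picks anemometer + radiometer + multispectral imager + gimbal camera + acoustic recorder + hyperspectral sensor — 228 at 1606 g.
The 257 g tied up in multispectral imager is better spent on particulate counter — total rises to 229 (1691 g).
Runner-up anemometer + radiometer + multispectral imager + gimbal camera + acoustic recorder + hyperspectral sensor tops out at 228.

229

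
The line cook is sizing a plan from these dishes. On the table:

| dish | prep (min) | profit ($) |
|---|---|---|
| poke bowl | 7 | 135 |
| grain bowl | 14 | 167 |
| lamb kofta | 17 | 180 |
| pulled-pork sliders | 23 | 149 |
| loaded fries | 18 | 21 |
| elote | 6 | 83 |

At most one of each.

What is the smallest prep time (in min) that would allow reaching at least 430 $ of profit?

Need the lightest bundle worth ≥ 430.
grain bowl + lamb kofta + elote: 430 profit at 37 min.
Any bundle with less than 37 min falls short of 430.

37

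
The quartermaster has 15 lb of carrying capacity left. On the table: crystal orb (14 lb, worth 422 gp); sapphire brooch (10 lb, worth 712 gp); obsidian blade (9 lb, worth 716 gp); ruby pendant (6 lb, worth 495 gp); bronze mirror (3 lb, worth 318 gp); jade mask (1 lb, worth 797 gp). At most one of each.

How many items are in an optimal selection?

3

The maximum value within 15 lb is 1831.
For example obsidian blade + bronze mirror + jade mask achieves it, using 13 lb.
Any selection reaching 1831 contains exactly 3 items.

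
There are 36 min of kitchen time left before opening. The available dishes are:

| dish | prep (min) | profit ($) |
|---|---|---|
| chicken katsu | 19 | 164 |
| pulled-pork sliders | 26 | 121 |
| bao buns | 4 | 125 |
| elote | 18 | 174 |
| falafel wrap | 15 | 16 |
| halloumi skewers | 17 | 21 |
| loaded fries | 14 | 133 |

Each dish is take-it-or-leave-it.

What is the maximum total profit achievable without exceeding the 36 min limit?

432

Best packing: bao buns + elote + loaded fries — 36 min, 432 total.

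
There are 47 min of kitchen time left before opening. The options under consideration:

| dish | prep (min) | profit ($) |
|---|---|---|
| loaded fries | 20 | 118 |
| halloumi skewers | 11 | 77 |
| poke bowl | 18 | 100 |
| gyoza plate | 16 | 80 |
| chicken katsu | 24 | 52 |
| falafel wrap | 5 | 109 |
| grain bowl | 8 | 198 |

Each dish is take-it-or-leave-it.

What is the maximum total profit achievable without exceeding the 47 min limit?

Density check — grain bowl 24.75, falafel wrap 21.80, halloumi skewers 7.00, loaded fries 5.90 are the best per min.
Loaded fries + halloumi skewers + falafel wrap + grain bowl uses 44 of the 47 min and totals 502.
An exhaustive check of the 128 subsets confirms 502.

502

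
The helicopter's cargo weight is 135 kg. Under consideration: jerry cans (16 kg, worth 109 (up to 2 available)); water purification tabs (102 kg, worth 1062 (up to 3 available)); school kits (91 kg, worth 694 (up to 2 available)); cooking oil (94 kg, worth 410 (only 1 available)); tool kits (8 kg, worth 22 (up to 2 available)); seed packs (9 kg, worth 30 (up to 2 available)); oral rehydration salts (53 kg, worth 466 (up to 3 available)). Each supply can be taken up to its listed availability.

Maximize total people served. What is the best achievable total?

1280

Ranking by ratio (people served/kg): water purification tabs 10.41, oral rehydration salts 8.79, school kits 7.63, jerry cans 6.81.
Taking 2×jerry cans + water purification tabs: 134 kg used, 1280 in people served.
No other feasible combination exceeds 1280.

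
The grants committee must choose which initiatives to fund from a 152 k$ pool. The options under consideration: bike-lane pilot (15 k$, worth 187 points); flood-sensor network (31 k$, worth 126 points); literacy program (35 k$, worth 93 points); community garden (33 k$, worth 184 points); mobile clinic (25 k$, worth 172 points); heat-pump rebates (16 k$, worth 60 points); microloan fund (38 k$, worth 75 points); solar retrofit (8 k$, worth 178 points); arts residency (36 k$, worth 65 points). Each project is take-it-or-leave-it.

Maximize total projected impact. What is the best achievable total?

940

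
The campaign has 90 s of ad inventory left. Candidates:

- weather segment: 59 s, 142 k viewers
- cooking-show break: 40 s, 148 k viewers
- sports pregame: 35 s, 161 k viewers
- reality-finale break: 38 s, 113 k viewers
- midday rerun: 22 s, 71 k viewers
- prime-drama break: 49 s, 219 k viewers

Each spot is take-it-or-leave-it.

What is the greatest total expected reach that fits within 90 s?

By expected reach per s: sports pregame 4.60, prime-drama break 4.47, cooking-show break 3.70, midday rerun 3.23 lead.
Best packing: sports pregame + prime-drama break — 84 s, 380 total.

380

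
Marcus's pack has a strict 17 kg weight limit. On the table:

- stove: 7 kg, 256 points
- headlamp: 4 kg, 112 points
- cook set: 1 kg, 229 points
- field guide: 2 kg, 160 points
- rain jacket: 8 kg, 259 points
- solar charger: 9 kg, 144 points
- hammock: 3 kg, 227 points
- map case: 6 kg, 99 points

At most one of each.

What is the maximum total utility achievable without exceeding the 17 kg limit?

984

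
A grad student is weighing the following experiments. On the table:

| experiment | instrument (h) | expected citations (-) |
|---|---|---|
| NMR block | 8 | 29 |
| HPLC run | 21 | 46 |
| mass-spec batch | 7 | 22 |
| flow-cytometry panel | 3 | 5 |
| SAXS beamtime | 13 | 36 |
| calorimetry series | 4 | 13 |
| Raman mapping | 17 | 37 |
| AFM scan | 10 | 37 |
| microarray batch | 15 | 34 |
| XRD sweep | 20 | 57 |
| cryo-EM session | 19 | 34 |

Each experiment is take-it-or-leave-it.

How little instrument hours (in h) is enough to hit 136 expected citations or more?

Minimise h subject to total expected citations ≥ 136.
Taking NMR block + mass-spec batch + SAXS beamtime + calorimetry series + AFM scan gives 137 (≥ 136) for 42 h.
No combination under 42 h hits 136.

42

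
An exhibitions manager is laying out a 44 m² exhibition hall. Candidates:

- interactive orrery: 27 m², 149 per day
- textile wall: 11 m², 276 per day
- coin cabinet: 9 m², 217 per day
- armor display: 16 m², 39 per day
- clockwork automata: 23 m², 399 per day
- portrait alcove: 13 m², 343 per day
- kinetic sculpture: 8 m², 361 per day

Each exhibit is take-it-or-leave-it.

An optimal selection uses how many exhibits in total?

Best achievable expected visitors is 1197.
textile wall + coin cabinet + portrait alcove + kinetic sculpture hits 1197 at 41 m².
Any selection reaching 1197 contains exactly 4 exhibits.

4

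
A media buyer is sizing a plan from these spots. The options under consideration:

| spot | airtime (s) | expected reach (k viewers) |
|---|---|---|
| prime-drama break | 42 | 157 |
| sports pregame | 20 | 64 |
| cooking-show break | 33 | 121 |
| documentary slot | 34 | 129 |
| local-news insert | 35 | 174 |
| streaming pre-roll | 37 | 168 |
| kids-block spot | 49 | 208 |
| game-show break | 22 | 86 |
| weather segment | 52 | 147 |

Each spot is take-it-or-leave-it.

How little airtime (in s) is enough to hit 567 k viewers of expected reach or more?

Look for the lowest-airtime combination reaching 567.
Taking prime-drama break + local-news insert + streaming pre-roll + game-show break gives 585 (≥ 567) for 136 s.
No combination under 136 s hits 567.

136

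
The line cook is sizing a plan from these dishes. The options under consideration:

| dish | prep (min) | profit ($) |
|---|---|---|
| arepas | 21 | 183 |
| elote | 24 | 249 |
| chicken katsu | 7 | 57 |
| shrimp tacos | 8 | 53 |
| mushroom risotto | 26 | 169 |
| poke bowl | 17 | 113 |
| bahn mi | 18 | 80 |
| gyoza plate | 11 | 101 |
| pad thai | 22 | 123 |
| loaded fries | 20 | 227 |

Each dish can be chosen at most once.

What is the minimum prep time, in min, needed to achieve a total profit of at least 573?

Minimise min subject to total profit ≥ 573.
elote + gyoza plate + loaded fries: 577 profit at 55 min.
Below 55 min the best achievable stays under 573.

55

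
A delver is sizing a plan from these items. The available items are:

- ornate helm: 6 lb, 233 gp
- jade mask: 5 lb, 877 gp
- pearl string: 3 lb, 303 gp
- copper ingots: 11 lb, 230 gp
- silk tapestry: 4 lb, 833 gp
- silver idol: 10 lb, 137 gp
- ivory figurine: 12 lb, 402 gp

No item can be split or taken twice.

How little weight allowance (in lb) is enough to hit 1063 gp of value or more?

Minimise lb subject to total value ≥ 1063.
Taking pearl string + silk tapestry gives 1136 (≥ 1063) for 7 lb.
No combination under 7 lb hits 1063.

7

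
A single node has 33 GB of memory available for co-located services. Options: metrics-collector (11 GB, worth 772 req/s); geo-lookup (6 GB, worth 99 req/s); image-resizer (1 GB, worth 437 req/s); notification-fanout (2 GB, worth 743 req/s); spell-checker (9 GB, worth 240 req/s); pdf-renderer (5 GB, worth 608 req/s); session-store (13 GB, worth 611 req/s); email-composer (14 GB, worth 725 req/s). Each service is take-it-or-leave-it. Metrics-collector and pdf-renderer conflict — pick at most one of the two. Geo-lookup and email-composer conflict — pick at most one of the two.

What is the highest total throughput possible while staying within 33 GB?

Image-resizer + notification-fanout + spell-checker + pdf-renderer + email-composer uses 31 of the 33 GB and totals 2753.
Next best is metrics-collector + image-resizer + notification-fanout + email-composer at 2677 (28 GB) — short by 76.

2753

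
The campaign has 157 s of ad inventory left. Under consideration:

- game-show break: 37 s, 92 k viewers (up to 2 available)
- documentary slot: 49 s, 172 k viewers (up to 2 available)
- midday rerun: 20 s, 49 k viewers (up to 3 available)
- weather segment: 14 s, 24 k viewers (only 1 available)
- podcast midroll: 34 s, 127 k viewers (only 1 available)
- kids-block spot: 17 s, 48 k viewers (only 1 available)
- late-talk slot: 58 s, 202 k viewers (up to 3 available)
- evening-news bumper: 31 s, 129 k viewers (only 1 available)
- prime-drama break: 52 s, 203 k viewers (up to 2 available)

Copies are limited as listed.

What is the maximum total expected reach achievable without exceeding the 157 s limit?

584

A density-first pass picks kids-block spot + evening-news bumper + 2×prime-drama break — 583 at 152 s.
Replace kids-block spot with midday rerun: the trade gains 1 net, giving 584 at 155 s.
Every other selection either busts 157 s or exceeds an availability limit or fails to beat 584.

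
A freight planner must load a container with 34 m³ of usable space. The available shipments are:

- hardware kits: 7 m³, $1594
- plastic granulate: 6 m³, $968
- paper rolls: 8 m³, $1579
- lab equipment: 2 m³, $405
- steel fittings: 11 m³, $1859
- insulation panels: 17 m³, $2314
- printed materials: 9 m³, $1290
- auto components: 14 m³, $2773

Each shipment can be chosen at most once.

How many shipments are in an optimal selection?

4

Best achievable revenue is 6631.
hardware kits + lab equipment + steel fittings + auto components hits 6631 at 34 m³.
Any selection reaching 6631 contains exactly 4 shipments.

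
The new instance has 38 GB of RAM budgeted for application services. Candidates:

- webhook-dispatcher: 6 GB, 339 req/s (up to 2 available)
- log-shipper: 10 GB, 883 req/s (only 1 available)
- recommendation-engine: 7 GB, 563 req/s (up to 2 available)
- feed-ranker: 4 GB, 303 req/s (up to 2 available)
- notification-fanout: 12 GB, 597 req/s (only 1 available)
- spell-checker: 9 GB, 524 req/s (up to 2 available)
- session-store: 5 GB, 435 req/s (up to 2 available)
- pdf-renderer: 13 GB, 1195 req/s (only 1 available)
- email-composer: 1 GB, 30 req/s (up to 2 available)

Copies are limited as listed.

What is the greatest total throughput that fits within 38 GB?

By throughput per GB: pdf-renderer 91.92, log-shipper 88.30, session-store 87.00 lead.
Best packing: log-shipper + feed-ranker + 2×session-store + pdf-renderer + email-composer — 38 GB, 3281 total.

3281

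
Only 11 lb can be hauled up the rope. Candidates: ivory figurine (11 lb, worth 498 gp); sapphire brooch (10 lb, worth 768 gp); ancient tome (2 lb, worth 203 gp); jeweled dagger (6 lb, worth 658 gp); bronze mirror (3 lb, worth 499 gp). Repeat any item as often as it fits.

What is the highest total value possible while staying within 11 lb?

1700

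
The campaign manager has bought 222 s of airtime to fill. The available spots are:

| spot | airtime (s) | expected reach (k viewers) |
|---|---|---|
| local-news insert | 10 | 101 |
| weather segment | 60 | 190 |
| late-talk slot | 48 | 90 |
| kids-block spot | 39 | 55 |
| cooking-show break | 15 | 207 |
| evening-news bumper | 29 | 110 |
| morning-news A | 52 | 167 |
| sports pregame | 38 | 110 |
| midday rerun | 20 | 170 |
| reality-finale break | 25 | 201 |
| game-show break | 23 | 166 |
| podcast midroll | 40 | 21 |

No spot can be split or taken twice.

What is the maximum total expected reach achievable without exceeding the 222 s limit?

Taking the top-ratio spots first gives local-news insert + cooking-show break + evening-news bumper + morning-news A + sports pregame + midday rerun + reality-finale break + game-show break for 1232 (212 s).
Dropping morning-news A frees 52 s; slotting in weather segment (60 s) lifts the total to 1255 at 220 s.

1255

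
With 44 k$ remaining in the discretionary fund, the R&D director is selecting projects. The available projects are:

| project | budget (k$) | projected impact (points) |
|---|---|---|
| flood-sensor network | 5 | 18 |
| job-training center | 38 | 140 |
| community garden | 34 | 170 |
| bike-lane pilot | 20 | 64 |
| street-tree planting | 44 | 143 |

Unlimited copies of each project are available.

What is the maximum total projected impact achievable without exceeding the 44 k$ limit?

Density check — community garden 5.00, job-training center 3.68, flood-sensor network 3.60 are the best per k$.
2×flood-sensor network + community garden uses 44 of the 44 k$ and totals 206.
That's the maximum — no swap from here does better than 206.

206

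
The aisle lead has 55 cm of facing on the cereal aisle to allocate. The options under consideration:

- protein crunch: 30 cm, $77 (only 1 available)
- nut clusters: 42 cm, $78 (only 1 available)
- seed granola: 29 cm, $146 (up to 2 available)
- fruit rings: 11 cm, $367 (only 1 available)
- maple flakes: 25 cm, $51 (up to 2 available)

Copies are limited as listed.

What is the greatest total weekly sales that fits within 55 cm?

513

Seed granola + fruit rings uses 40 of the 55 cm and totals 513.
Nothing else within 55 cm beats 513.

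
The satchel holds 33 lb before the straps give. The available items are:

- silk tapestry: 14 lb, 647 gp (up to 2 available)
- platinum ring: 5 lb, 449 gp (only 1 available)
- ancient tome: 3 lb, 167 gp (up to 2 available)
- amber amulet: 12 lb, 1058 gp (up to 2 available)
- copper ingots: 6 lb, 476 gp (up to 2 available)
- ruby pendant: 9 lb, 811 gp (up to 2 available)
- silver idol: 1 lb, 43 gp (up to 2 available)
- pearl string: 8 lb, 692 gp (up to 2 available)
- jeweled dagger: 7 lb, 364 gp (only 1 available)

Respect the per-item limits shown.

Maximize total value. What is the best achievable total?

2927

Density check — ruby pendant 90.11, platinum ring 89.80, amber amulet 88.17 are the best per lb.
Taking the top-ratio items first gives platinum ring + 2×ruby pendant + 2×silver idol + pearl string for 2849 (33 lb).
But 2×amber amulet + ruby pendant fits in 33 lb and reaches 2927.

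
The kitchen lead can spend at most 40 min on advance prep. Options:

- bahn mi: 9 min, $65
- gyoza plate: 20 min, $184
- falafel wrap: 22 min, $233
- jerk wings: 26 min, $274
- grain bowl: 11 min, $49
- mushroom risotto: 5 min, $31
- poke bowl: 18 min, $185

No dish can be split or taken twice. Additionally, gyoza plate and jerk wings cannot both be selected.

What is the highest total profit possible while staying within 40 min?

Density check — falafel wrap 10.59, jerk wings 10.54, poke bowl 10.28 are the best per min.
Falafel wrap + poke bowl uses 40 of the 40 min and totals 418.
Runner-up bahn mi + jerk wings + mushroom risotto tops out at 370.

418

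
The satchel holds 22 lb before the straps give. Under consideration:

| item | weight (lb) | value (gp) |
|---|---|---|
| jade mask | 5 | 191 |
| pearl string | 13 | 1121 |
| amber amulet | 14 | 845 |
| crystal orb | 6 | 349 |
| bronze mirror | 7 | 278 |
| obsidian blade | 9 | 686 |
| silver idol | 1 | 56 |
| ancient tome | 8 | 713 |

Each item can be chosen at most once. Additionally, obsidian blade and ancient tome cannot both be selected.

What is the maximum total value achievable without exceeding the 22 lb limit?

1890

Pearl string + silver idol + ancient tome uses 22 of the 22 lb and totals 1890.
Runner-up pearl string + ancient tome tops out at 1834.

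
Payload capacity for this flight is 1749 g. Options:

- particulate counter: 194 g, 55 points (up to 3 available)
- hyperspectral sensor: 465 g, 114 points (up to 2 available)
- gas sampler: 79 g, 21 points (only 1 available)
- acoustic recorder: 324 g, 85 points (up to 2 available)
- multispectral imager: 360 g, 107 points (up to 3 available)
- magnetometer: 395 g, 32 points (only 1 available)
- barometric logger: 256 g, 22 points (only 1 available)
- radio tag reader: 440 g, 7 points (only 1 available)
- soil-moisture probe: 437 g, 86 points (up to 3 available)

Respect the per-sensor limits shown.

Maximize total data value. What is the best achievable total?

Best packing: 3×particulate counter + gas sampler + 3×multispectral imager — 1741 g, 507 total.
That's the maximum — no swap from here does better than 507.

507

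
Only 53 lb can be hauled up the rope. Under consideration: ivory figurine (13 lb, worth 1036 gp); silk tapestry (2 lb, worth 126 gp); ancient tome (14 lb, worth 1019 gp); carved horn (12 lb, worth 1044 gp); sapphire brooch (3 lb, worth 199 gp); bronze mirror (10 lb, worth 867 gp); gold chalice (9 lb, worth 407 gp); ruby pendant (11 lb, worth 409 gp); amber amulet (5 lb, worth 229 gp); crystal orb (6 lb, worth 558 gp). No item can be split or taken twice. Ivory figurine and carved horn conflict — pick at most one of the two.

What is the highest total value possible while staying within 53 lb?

By value per lb: crystal orb 93.00, carved horn 87.00, bronze mirror 86.70 lead.
Silk tapestry + ancient tome + carved horn + sapphire brooch + bronze mirror + amber amulet + crystal orb uses 52 of the 53 lb and totals 4042.

4042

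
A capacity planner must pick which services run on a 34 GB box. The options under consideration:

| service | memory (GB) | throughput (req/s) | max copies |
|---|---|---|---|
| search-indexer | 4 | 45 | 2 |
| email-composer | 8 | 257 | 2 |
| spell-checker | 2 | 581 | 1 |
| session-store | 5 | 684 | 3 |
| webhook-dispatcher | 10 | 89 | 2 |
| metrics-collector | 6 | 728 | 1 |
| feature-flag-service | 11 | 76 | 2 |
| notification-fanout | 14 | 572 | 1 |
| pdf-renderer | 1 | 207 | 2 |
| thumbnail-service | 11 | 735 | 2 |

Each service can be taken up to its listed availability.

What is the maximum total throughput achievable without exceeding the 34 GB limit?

A density-first pass picks email-composer + spell-checker + 3×session-store + metrics-collector + 2×pdf-renderer — 4032 at 33 GB.
The 10 GB tied up in email-composer and 2×pdf-renderer is better spent on thumbnail-service — total rises to 4096 (34 GB).
Every other selection either busts 34 GB or exceeds an availability limit or fails to beat 4096.

4096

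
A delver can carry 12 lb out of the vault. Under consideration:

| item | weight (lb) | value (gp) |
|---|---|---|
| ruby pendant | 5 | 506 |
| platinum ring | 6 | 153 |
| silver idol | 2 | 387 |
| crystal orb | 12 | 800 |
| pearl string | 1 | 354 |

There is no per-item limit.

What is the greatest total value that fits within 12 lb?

12×pearl string uses 12 of the 12 lb and totals 4248.

4248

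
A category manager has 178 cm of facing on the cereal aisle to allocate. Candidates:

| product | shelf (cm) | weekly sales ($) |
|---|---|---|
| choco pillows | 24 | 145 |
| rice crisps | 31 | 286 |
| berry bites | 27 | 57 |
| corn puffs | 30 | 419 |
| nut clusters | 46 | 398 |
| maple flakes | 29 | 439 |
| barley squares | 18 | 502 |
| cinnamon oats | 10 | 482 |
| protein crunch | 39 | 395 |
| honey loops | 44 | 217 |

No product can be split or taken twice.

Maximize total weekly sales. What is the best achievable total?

2635

A density-first pass picks rice crisps + corn puffs + maple flakes + barley squares + cinnamon oats + protein crunch — 2523 at 157 cm.
The 31 cm tied up in rice crisps is better spent on nut clusters — total rises to 2635 (172 cm).
Next best is rice crisps + corn puffs + nut clusters + maple flakes + barley squares + cinnamon oats at 2526 (164 cm) — short by 109.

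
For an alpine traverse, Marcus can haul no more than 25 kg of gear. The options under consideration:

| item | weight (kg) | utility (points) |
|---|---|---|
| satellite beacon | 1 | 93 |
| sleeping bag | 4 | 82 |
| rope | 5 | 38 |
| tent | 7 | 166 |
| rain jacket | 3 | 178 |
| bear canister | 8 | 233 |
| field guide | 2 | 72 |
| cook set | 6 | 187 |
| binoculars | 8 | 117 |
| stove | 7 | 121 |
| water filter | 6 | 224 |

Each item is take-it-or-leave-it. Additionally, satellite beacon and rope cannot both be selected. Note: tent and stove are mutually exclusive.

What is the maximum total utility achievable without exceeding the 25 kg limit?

920

The ratio ordering already packs tightly: satellite beacon + tent + rain jacket + field guide + cook set + water filter, 25 kg, 920.
That's the maximum — no feasible swap from here does better than 920.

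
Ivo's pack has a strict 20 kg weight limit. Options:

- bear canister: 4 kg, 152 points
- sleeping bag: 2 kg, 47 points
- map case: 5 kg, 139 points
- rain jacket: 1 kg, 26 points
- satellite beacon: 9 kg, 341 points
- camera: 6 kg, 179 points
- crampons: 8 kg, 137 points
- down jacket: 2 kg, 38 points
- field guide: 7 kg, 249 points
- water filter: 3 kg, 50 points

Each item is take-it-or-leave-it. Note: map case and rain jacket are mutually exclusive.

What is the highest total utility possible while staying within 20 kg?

742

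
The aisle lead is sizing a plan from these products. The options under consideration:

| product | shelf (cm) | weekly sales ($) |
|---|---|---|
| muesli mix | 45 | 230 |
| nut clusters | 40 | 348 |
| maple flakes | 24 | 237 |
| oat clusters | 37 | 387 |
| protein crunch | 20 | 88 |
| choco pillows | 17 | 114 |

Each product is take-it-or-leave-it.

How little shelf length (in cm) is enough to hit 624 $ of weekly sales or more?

61

Need the lightest bundle worth ≥ 624.
Taking maple flakes + oat clusters gives 624 (≥ 624) for 61 cm.
Any bundle with less than 61 cm falls short of 624.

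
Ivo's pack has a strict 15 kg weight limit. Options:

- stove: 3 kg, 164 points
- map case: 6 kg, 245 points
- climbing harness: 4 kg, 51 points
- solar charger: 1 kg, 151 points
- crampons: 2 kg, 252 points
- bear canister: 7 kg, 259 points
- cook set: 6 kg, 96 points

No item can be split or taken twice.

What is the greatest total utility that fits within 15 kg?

The ratio heuristic lands on stove + map case + solar charger + crampons (812) but leaves 3 kg idle.
Dropping map case frees 6 kg; slotting in bear canister (7 kg) lifts the total to 826 at 13 kg.

826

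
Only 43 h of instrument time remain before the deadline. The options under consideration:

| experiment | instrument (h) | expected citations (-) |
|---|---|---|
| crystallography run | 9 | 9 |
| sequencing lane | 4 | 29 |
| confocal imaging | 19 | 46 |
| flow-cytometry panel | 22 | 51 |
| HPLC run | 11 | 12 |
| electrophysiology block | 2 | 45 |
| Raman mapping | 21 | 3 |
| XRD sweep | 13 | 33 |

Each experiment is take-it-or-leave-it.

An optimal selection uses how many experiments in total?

4

The maximum expected citations within 43 h is 158.
One optimal bundle: sequencing lane + flow-cytometry panel + electrophysiology block + XRD sweep (41 h).
All optima have 4 experiments.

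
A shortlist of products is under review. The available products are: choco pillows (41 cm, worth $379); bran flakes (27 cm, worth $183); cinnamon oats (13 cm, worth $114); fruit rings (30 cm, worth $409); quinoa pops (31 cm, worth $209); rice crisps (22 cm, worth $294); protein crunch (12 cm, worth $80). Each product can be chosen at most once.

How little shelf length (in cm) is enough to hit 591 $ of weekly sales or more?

52

Need the lightest bundle worth ≥ 591.
fruit rings + rice crisps reaches 703 using 52 cm.
Below 52 cm the best achievable stays under 591.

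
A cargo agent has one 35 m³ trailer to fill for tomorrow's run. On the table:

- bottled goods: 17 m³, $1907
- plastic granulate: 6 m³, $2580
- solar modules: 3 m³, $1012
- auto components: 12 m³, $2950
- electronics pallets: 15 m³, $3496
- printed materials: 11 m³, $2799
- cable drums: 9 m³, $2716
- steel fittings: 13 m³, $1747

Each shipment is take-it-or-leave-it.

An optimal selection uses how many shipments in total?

The maximum revenue within 35 m³ is 9887.
plastic granulate + solar modules + electronics pallets + printed materials hits 9887 at 35 m³.
All optima have 4 shipments.

4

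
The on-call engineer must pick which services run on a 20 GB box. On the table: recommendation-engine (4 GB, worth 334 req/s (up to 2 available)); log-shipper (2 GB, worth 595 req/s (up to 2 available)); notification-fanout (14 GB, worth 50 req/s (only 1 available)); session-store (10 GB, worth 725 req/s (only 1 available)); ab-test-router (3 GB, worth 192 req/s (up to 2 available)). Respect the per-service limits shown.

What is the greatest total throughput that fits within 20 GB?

Density check — log-shipper 297.50, recommendation-engine 83.50, session-store 72.50, ab-test-router 64.00 are the best per GB.
Filling by ratio: 2×recommendation-engine + 2×log-shipper + 2×ab-test-router for 2242, with 2 GB left unused.
The 8 GB tied up in 2×recommendation-engine is better spent on session-store — total rises to 2299 (20 GB).
No other feasible combination exceeds 2299.

2299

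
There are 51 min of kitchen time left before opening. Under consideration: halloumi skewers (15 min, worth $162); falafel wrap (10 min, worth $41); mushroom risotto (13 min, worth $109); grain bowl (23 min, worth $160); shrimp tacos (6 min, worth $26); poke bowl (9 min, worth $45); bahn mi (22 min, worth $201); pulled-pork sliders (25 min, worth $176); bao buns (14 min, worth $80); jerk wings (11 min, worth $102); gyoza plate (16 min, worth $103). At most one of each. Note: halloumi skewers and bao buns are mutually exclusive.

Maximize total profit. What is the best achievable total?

472

Greedy by ratio would take halloumi skewers + bahn mi + jerk wings: 48 min used, total 465.
Replace jerk wings with mushroom risotto: the trade gains 7 net, giving 472 at 50 min.
The spare 1 min is too small for any remaining dish, and no feasible exchange beats 472.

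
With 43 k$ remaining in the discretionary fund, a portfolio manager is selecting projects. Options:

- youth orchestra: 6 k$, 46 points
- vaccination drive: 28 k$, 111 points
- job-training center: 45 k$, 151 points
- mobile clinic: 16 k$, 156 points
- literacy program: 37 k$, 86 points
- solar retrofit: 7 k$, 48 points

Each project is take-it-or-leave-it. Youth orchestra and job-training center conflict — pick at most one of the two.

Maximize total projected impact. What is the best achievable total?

250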